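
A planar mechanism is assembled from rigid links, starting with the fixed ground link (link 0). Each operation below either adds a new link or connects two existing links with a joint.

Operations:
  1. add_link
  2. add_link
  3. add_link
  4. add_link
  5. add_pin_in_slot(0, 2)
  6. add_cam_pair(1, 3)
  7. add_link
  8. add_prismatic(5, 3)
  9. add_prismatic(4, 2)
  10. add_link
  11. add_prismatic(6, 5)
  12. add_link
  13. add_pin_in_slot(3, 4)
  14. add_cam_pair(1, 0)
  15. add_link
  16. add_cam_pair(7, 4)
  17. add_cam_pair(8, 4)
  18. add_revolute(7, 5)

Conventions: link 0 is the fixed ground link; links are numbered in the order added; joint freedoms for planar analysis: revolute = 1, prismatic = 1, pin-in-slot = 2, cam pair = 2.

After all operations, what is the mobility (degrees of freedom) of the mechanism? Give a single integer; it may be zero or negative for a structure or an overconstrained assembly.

L=1 J1=0 J2=0
add link → L=2 J1=0 J2=0
add link → L=3 J1=0 J2=0
add link → L=4 J1=0 J2=0
add link → L=5 J1=0 J2=0
PS@0,2 dof=2 J2 → L=5 J1=0 J2=1
C@1,3 dof=2 J2 → L=5 J1=0 J2=2
add link → L=6 J1=0 J2=2
P@5,3 dof=1 J1 → L=6 J1=1 J2=2
P@4,2 dof=1 J1 → L=6 J1=2 J2=2
add link → L=7 J1=2 J2=2
P@6,5 dof=1 J1 → L=7 J1=3 J2=2
add link → L=8 J1=3 J2=2
PS@3,4 dof=2 J2 → L=8 J1=3 J2=3
C@1,0 dof=2 J2 → L=8 J1=3 J2=4
add link → L=9 J1=3 J2=4
C@7,4 dof=2 J2 → L=9 J1=3 J2=5
C@8,4 dof=2 J2 → L=9 J1=3 J2=6
R@7,5 dof=1 J1 → L=9 J1=4 J2=6
M=3(L−1)−2J1−J2=3·8−2·4−6=10

M = 10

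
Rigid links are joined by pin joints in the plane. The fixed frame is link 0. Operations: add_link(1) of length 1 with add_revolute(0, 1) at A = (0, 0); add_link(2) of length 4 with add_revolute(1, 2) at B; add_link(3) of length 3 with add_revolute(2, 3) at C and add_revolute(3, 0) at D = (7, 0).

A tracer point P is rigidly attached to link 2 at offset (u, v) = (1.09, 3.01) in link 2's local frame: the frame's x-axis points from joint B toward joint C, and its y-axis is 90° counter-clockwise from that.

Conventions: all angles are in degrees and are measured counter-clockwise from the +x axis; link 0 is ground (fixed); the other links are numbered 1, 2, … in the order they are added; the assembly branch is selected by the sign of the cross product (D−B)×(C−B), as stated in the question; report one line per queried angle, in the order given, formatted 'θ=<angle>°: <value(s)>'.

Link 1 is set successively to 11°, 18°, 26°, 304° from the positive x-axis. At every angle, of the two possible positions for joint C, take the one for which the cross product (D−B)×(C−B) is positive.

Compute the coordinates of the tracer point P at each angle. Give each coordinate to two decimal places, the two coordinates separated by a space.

A=(0,0), D=(7.00,0)
θ=11°: B = A + 1.00·(cos11°, sin11°) = (0.9816, 0.1908)
θ=11°: |BD| = 6.0214
θ=11°: circle(B,4.00) ∩ circle(D,3.00): a=3.5920, h=1.7601
θ=11°:   candidates: C₊=(4.6276,1.8362) cross=10.598; C₋=(4.5160,-1.6822) cross=-10.598
θ=11°:   branch + wants cross > 0 → take C=(4.6276,1.8362) (cross=10.598)
θ=11°: ex = (C−B)/|BC| = (0.9115,0.4113); ey = (-0.4113,0.9115)
θ=11°: P = B + 1.09·ex + 3.01·ey = (0.7370,3.3827)
θ=18°: B = A + 1.00·(cos18°, sin18°) = (0.9511, 0.3090)
θ=18°: |BD| = 6.0568
θ=18°: circle(B,4.00) ∩ circle(D,3.00): a=3.6063, h=1.7305
θ=18°:   candidates: C₊=(4.6409,1.8533) cross=10.482; C₋=(4.4643,-1.6033) cross=-10.482
θ=18°:   branch + wants cross > 0 → take C=(4.6409,1.8533) (cross=10.482)
θ=18°: ex = (C−B)/|BC| = (0.9225,0.3861); ey = (-0.3861,0.9225)
θ=18°: P = B + 1.09·ex + 3.01·ey = (0.7945,3.5065)
θ=26°: B = A + 1.00·(cos26°, sin26°) = (0.8988, 0.4384)
θ=26°: |BD| = 6.1169
θ=26°: circle(B,4.00) ∩ circle(D,3.00): a=3.6306, h=1.6788
θ=26°:   candidates: C₊=(4.6404,1.8527) cross=10.269; C₋=(4.3998,-1.4963) cross=-10.269
θ=26°:   branch + wants cross > 0 → take C=(4.6404,1.8527) (cross=10.269)
θ=26°: ex = (C−B)/|BC| = (0.9354,0.3536); ey = (-0.3536,0.9354)
θ=26°: P = B + 1.09·ex + 3.01·ey = (0.8541,3.6393)
θ=304°: B = A + 1.00·(cos304°, sin304°) = (0.5592, -0.8290)
θ=304°: |BD| = 6.4939
θ=304°: circle(B,4.00) ∩ circle(D,3.00): a=3.7859, h=1.2910
θ=304°:   candidates: C₊=(4.1493,0.9347) cross=8.384; C₋=(4.4790,-1.6262) cross=-8.384
θ=304°:   branch + wants cross > 0 → take C=(4.1493,0.9347) (cross=8.384)
θ=304°: ex = (C−B)/|BC| = (0.8975,0.4409); ey = (-0.4409,0.8975)
θ=304°: P = B + 1.09·ex + 3.01·ey = (0.2103,2.3532)

θ=11°: 0.74 3.38
θ=18°: 0.79 3.51
θ=26°: 0.85 3.64
θ=304°: 0.21 2.35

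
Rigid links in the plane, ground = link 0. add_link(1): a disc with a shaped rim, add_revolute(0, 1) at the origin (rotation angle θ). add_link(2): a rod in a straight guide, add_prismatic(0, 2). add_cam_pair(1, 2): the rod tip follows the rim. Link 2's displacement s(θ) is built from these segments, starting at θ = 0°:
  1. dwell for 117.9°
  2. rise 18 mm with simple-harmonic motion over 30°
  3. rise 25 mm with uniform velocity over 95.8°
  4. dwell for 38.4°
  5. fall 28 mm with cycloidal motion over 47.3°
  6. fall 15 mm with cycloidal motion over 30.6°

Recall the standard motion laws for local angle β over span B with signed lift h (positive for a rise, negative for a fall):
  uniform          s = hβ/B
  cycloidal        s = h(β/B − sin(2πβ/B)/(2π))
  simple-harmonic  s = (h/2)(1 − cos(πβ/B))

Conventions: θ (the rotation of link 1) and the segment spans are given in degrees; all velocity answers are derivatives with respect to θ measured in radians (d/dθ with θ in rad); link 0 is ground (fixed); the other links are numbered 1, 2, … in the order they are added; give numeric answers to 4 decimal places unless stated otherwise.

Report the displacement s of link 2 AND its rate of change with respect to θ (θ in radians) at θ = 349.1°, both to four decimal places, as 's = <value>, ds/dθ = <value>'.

segment 1 (0° to 117.9°, dwell): s unchanged at 0.0000
segment 2 (117.9° to 147.9°, simple-harmonic, h = 18) is passed completely: s = 0.0000 + (18) = 18.0000
segment 3 (147.9° to 243.7°, uniform, h = 25) is passed completely: s = 18.0000 + (25) = 43.0000
segment 4 (243.7° to 282.1°, dwell): s unchanged at 43.0000
segment 5 (282.1° to 329.4°, cycloidal, h = -28) is passed completely: s = 43.0000 + (-28) = 15.0000
θ = 349.1° falls in segment 6 (329.4° to 360°, cycloidal, h = -15): β = 349.1 − 329.4 = 19.7°, B = 30.6°; Δs = -15·(0.6438 − sin(2π·0.6438)/(2π)) = -11.5320; s = 15.0000 − 11.5320 = 3.4680
velocity in seg [329.4°–360°] (cycloidal), θ in radians: β = 19.7° = 0.3438 rad, B = 30.6° = 0.5341 rad; ds/dθ = (h/B)(1 − cos(2πβ/B)) = ((-15)/0.5341)(1 − cos(2π·0.6438)) = -45.468480 mm/rad

s = 3.4680, ds/dθ = -45.4685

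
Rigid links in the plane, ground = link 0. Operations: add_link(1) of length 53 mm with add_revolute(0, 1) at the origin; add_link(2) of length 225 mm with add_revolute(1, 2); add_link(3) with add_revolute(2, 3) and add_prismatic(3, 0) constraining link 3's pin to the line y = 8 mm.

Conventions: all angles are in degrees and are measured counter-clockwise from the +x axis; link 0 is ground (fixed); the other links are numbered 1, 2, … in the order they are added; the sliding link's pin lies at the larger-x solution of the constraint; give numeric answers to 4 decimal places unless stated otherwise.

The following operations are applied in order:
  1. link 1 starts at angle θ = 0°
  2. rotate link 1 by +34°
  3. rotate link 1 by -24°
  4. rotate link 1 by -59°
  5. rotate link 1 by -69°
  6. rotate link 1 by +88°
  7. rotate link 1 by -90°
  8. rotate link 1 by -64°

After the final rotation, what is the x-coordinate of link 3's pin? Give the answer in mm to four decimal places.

geometry: r = 53 mm, L = 225 mm, e = 8 mm; θ starts at 0°
rotate link 1 by +34°: θ ← 0° +34° = 34°
rotate link 1 by -24°: θ ← 34° -24° = 10°
rotate link 1 by -59°: θ ← 10° -59° = -49°
rotate link 1 by -69°: θ ← -49° -69° = -118°
rotate link 1 by +88°: θ ← -118° +88° = -30°
rotate link 1 by -90°: θ ← -30° -90° = -120°
rotate link 1 by -64°: θ ← -120° -64° = -184°
crank pin P = (r cos θ, r sin θ) = (-52.870895, 3.697093)
h = r sin θ − e = 3.697093 − 8 = -4.302907
x = r cos θ + √(L² − h²) = -52.870895 + 224.958852 = 172.087957

172.0880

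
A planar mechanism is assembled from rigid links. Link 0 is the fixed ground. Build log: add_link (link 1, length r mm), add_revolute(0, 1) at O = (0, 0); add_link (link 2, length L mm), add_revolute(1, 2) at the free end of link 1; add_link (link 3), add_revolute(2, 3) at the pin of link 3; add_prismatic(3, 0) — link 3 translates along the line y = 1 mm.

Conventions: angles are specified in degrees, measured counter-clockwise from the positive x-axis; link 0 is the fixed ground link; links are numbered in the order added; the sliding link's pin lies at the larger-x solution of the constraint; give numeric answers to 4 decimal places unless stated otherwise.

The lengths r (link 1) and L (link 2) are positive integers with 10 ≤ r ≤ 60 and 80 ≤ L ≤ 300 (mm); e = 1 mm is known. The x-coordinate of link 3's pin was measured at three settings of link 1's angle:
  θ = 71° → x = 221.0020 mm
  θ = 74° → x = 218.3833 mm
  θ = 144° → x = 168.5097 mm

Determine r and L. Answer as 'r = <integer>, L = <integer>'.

constraint per measurement: (x − r cos θ)² + (r sin θ − e)² = L²
subtracting the θ₁ and θ₂ equations cancels the r² and L² terms:
r = (x₁² − x₂²) / (2[(x₁cos θ₁ + e sin θ₁) − (x₂cos θ₂ + e sin θ₂)]) = 49.0005 → r = 49
L² = (x₁ − r cos θ₁)² + (r sin θ₁ − e)² = 44100.0043 → L = 210.0000 → L = 210
check at θ₃=144°: x = 168.5097 (printed 168.5097) ✓

r = 49, L = 210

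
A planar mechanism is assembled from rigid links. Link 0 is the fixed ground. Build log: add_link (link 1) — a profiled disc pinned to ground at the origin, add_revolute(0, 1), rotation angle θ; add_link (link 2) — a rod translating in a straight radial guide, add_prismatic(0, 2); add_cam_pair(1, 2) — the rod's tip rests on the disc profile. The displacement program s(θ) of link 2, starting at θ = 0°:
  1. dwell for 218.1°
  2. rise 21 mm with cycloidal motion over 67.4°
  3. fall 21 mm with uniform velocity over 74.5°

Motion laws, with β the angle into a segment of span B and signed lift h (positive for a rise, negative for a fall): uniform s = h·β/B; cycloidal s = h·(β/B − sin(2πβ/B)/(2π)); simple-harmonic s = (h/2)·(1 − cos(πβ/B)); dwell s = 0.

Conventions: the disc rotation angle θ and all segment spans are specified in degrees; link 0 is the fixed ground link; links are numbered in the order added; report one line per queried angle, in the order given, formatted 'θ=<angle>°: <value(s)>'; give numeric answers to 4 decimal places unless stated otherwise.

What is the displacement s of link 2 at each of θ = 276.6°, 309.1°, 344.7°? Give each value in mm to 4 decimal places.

seg 1 [0°–218.1°] dwell: s stays 0.0000
seg 2 [218.1°–285.5°] cycloidal, h=21: θ=276.6° here. β=58.5, B=67.4. 21·(0.8680 − sin(2π·0.8680)/(2π)) = 20.6926 → s = 20.6926
seg 2 [218.1°–285.5°] cycloidal, h=21: full span → s += 21 → s = 21.0000
seg 3 [285.5°–360°] uniform, h=-21: θ=309.1° here. β=23.6, B=74.5. -21·23.6/74.5 = -6.6523 → s = 14.3477
seg 3 [285.5°–360°] uniform, h=-21: θ=344.7° here. β=59.2, B=74.5. -21·59.2/74.5 = -16.6872 → s = 4.3128

θ=276.6°: 20.6926
θ=309.1°: 14.3477
θ=344.7°: 4.3128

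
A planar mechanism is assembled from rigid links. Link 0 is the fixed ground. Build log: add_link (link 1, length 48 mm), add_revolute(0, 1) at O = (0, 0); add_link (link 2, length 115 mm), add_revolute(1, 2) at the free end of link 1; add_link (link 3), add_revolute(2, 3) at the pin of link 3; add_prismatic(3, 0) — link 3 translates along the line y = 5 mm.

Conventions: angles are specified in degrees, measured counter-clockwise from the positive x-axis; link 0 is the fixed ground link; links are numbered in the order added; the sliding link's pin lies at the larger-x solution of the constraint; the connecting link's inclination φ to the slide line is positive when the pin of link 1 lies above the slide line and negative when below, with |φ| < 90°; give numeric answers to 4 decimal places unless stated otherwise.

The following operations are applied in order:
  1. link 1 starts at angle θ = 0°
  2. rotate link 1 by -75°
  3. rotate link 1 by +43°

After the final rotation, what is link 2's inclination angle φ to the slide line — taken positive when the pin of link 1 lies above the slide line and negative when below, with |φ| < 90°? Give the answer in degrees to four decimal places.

geometry: r = 48 mm, L = 115 mm, e = 5 mm; θ starts at 0°
rotate link 1 by -75°: θ ← 0° -75° = -75°
rotate link 1 by +43°: θ ← -75° +43° = -32°
h = r sin θ − e = -25.436125 − 5 = -30.436125
sin φ = h / L = -30.436125 / 115 = -0.26466195
φ = arcsin(-0.26466195) = -15.346867°

-15.3469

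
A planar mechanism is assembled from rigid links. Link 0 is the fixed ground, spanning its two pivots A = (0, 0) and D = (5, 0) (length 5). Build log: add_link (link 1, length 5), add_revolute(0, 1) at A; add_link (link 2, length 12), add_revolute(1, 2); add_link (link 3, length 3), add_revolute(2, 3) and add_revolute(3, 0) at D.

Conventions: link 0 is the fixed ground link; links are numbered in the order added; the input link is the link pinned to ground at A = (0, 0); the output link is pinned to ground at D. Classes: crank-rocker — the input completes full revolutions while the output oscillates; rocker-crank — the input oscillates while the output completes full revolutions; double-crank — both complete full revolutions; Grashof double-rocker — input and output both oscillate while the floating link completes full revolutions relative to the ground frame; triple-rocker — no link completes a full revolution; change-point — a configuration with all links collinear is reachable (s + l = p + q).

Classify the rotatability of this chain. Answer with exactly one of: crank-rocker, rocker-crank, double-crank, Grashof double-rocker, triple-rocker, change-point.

lengths: ground=5, input=5, coupler=12, output=3
sorted: s=3 (shortest), l=12 (longest), p+q=10
s + l = 15 vs p + q = 10
s + l > p + q → non-Grashof → no link fully rotates → triple-rocker

triple-rocker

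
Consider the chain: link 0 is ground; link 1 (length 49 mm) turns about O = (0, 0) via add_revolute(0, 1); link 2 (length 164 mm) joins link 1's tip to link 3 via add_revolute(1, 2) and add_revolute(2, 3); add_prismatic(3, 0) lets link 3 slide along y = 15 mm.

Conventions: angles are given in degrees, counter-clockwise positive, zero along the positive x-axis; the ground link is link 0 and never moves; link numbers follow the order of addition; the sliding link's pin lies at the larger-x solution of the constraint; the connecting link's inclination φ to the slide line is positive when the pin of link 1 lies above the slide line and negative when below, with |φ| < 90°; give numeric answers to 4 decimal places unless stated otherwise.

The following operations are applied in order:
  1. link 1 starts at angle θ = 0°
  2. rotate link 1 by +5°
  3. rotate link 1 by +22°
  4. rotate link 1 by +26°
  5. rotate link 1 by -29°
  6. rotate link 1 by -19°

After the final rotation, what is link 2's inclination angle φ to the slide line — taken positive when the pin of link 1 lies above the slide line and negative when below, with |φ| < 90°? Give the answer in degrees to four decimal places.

geometry: r = 49 mm, L = 164 mm, e = 15 mm; θ starts at 0°
rotate link 1 by +5°: θ ← 0° +5° = 5°
rotate link 1 by +22°: θ ← 5° +22° = 27°
rotate link 1 by +26°: θ ← 27° +26° = 53°
rotate link 1 by -29°: θ ← 53° -29° = 24°
rotate link 1 by -19°: θ ← 24° -19° = 5°
h = r sin θ − e = 4.270631 − 15 = -10.729369
sin φ = h / L = -10.729369 / 164 = -0.06542298
φ = arcsin(-0.06542298) = -3.751140°

-3.7511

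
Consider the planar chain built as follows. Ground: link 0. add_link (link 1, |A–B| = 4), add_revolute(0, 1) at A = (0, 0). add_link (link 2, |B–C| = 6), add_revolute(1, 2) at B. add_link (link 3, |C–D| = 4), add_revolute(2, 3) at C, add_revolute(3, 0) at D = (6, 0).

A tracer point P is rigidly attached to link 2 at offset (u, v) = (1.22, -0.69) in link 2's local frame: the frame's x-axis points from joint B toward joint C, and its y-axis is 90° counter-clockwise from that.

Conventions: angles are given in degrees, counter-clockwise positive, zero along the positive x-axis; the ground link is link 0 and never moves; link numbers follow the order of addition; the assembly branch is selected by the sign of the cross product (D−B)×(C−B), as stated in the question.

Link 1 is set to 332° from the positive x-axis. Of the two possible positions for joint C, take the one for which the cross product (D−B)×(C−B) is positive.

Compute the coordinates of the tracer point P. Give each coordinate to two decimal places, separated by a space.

A=(0,0), D=(6.00,0)
B = A + 4.00·(cos332°, sin332°) = (3.5318, -1.8779)
|BD| = 3.1014
circle(B,6.00) ∩ circle(D,4.00): a=4.7751, h=3.6330
  candidates: C₊=(5.1322,3.9047) cross=11.267; C₋=(9.5318,-1.8779) cross=-11.267
  branch + wants cross > 0 → take C=(5.1322,3.9047) (cross=11.267)
ex = (C−B)/|BC| = (0.2667,0.9638); ey = (-0.9638,0.2667)
P = B + 1.22·ex + -0.69·ey = (4.5222,-0.8861)

4.52 -0.89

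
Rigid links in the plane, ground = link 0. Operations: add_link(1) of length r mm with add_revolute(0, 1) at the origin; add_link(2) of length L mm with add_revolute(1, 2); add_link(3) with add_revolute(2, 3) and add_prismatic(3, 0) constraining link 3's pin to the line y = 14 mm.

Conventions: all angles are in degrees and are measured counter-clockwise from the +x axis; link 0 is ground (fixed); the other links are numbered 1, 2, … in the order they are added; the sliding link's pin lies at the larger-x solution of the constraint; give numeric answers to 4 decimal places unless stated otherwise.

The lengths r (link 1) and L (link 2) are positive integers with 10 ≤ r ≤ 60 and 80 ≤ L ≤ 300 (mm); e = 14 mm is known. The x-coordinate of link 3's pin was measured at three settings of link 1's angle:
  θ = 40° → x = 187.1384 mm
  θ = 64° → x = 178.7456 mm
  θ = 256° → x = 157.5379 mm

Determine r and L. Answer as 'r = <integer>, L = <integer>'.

constraint per measurement: (x − r cos θ)² + (r sin θ − e)² = L²
subtracting the θ₁ and θ₂ equations cancels the r² and L² terms:
r = (x₁² − x₂²) / (2[(x₁cos θ₁ + e sin θ₁) − (x₂cos θ₂ + e sin θ₂)]) = 25.0002 → r = 25
L² = (x₁ − r cos θ₁)² + (r sin θ₁ − e)² = 28224.0129 → L = 168.0000 → L = 168
check at θ₃=256°: x = 157.5379 (printed 157.5379) ✓

r = 25, L = 168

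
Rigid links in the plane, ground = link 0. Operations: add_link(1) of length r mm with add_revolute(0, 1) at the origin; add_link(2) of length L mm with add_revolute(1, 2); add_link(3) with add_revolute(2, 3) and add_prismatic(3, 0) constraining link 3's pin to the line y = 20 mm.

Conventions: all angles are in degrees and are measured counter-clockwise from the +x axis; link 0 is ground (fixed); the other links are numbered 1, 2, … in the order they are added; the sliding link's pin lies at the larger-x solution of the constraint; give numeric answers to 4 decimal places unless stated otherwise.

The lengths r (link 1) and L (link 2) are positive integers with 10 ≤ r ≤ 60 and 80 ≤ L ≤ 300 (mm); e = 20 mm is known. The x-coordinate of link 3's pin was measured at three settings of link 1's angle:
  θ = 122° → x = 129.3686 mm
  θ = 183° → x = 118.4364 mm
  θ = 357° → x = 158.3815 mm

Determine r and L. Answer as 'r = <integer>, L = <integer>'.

constraint per measurement: (x − r cos θ)² + (r sin θ − e)² = L²
subtracting the θ₁ and θ₂ equations cancels the r² and L² terms:
r = (x₁² − x₂²) / (2[(x₁cos θ₁ + e sin θ₁) − (x₂cos θ₂ + e sin θ₂)]) = 19.9998 → r = 20
L² = (x₁ − r cos θ₁)² + (r sin θ₁ − e)² = 19599.9927 → L = 140.0000 → L = 140
check at θ₃=357°: x = 158.3815 (printed 158.3815) ✓

r = 20, L = 140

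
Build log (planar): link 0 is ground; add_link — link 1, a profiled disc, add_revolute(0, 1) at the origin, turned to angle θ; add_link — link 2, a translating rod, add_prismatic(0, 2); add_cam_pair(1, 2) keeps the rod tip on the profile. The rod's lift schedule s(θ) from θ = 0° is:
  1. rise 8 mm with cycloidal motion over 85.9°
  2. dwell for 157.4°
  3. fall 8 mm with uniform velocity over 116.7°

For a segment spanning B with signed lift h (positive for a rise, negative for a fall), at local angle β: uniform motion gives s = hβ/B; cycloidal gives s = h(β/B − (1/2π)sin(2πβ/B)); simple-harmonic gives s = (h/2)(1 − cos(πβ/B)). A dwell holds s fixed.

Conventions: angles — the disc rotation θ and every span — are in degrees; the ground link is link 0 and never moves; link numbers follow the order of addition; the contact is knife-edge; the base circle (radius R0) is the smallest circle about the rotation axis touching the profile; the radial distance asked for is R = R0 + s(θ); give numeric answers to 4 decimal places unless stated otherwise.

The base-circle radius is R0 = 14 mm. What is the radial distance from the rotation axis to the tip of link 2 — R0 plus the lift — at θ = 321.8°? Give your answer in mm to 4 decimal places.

seg 1 [0°–85.9°] cycloidal, h=8: full span → s += 8 → s = 8.0000
seg 2 [85.9°–243.3°] dwell: s stays 8.0000
seg 3 [243.3°–360°] uniform, h=-8: θ=321.8° here. β=78.5, B=116.7. -8·78.5/116.7 = -5.3813 → s = 2.6187
R = R0 + s = 14 + 2.6187 = 16.6187

16.6187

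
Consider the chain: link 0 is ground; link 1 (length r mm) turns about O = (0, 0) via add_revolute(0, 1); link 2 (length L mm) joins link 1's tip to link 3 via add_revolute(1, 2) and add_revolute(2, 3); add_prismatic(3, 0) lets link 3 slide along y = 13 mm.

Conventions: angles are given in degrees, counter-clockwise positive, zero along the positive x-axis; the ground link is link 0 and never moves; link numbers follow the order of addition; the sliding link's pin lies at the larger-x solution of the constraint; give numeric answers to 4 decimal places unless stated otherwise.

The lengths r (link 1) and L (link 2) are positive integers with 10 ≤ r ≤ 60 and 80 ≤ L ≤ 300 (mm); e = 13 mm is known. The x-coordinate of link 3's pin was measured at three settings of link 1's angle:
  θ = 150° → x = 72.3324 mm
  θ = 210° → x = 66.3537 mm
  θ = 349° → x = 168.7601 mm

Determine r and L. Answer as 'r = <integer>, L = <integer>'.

constraint per measurement: (x − r cos θ)² + (r sin θ − e)² = L²
subtracting the θ₁ and θ₂ equations cancels the r² and L² terms:
r = (x₁² − x₂²) / (2[(x₁cos θ₁ + e sin θ₁) − (x₂cos θ₂ + e sin θ₂)]) = 53.0000 → r = 53
L² = (x₁ − r cos θ₁)² + (r sin θ₁ − e)² = 14160.9959 → L = 119.0000 → L = 119
check at θ₃=349°: x = 168.7601 (printed 168.7601) ✓

r = 53, L = 119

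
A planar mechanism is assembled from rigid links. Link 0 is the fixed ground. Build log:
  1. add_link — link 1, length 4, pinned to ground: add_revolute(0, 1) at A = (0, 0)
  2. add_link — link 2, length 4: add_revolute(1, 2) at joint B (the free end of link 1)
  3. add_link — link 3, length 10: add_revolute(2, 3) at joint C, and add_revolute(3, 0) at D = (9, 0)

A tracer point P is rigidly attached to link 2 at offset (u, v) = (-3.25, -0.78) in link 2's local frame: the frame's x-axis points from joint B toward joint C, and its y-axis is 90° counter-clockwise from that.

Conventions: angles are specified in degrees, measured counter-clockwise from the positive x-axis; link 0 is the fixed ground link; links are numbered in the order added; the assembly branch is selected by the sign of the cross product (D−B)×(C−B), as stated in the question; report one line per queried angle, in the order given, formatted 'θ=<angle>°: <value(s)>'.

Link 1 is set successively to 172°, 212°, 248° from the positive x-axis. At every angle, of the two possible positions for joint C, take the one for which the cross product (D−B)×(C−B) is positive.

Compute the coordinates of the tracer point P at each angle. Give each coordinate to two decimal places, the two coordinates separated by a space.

A=(0,0), D=(9.00,0)
θ=172°: B = A + 4.00·(cos172°, sin172°) = (-3.9611, 0.5567)
θ=172°: |BD| = 12.9730
θ=172°: circle(B,4.00) ∩ circle(D,10.00): a=3.2490, h=2.3332
θ=172°:   candidates: C₊=(-0.6149,2.7483) cross=30.269; C₋=(-0.8152,-1.9138) cross=-30.269
θ=172°:   branch + wants cross > 0 → take C=(-0.6149,2.7483) (cross=30.269)
θ=172°: ex = (C−B)/|BC| = (0.8365,0.5479); ey = (-0.5479,0.8365)
θ=172°: P = B + -3.25·ex + -0.78·ey = (-6.2525,-1.8765)
θ=212°: B = A + 4.00·(cos212°, sin212°) = (-3.3922, -2.1197)
θ=212°: |BD| = 12.5722
θ=212°: circle(B,4.00) ∩ circle(D,10.00): a=2.9454, h=2.7064
θ=212°:   candidates: C₊=(-0.9453,1.0446) cross=34.026; C₋=(-0.0327,-4.2908) cross=-34.026
θ=212°:   branch + wants cross > 0 → take C=(-0.9453,1.0446) (cross=34.026)
θ=212°: ex = (C−B)/|BC| = (0.6117,0.7911); ey = (-0.7911,0.6117)
θ=212°: P = B + -3.25·ex + -0.78·ey = (-4.7633,-5.1678)
θ=248°: B = A + 4.00·(cos248°, sin248°) = (-1.4984, -3.7087)
θ=248°: |BD| = 11.1343
θ=248°: circle(B,4.00) ∩ circle(D,10.00): a=1.7950, h=3.5746
θ=248°:   candidates: C₊=(-0.9966,0.2597) cross=39.801; C₋=(1.3847,-6.4813) cross=-39.801
θ=248°:   branch + wants cross > 0 → take C=(-0.9966,0.2597) (cross=39.801)
θ=248°: ex = (C−B)/|BC| = (0.1254,0.9921); ey = (-0.9921,0.1254)
θ=248°: P = B + -3.25·ex + -0.78·ey = (-1.1323,-7.0309)

θ=172°: -6.25 -1.88
θ=212°: -4.76 -5.17
θ=248°: -1.13 -7.03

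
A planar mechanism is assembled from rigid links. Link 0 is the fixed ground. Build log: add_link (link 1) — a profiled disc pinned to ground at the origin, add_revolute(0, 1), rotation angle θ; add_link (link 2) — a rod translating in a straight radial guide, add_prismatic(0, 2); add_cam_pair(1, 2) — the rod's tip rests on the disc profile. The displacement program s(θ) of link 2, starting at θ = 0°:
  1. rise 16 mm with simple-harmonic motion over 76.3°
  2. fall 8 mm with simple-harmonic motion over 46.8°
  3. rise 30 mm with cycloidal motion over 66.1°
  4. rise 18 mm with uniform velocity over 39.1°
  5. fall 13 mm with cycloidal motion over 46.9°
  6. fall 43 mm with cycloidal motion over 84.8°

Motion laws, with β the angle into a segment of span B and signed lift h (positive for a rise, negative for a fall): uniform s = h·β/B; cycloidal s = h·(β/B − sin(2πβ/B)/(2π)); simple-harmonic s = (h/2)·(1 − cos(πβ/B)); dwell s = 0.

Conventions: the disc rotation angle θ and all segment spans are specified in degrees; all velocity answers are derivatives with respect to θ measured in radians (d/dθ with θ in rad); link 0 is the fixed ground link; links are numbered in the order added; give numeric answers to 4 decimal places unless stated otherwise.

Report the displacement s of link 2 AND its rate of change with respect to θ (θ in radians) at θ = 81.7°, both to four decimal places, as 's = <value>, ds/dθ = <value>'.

seg 1 [0°–76.3°] simple-harmonic, h=16: full span → s += 16 → s = 16.0000
seg 2 [76.3°–123.1°] simple-harmonic, h=-8: θ=81.7° here. β=5.4, B=46.8. -8/2·(1 − cos(π·0.1154)) = -0.2599 → s = 15.7401
velocity in seg [76.3°–123.1°] (simple-harmonic), θ in radians: β = 5.4° = 0.0942 rad, B = 46.8° = 0.8168 rad; ds/dθ = (πh/(2B)) sin(πβ/B) = (π·(-8)/(2·0.8168)) sin(π·0.1154) = -5.455460 mm/rad

s = 15.7401, ds/dθ = -5.4555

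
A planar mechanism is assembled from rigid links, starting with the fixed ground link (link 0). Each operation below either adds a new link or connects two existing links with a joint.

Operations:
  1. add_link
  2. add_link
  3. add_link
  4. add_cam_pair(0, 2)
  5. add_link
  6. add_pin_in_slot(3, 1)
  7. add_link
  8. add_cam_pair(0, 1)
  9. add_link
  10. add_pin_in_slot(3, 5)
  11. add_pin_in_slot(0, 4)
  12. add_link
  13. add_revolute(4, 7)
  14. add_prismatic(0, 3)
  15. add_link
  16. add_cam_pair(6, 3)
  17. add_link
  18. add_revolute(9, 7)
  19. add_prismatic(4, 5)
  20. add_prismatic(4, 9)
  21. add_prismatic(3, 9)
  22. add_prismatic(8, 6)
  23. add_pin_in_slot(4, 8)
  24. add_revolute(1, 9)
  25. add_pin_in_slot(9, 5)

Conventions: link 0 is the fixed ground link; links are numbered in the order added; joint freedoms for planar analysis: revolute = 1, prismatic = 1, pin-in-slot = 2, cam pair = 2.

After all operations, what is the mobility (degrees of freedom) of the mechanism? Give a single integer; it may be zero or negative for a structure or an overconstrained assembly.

(L,J1,J2)=(1,0,0); link0 fixed
link1: (2,0,0)
link2: (3,0,0)
link3: (4,0,0)
C 0-2 [J2]: (4,0,1)
link4: (5,0,1)
PS 3-1 [J2]: (5,0,2)
link5: (6,0,2)
C 0-1 [J2]: (6,0,3)
link6: (7,0,3)
PS 3-5 [J2]: (7,0,4)
PS 0-4 [J2]: (7,0,5)
link7: (8,0,5)
R 4-7 [J1]: (8,1,5)
P 0-3 [J1]: (8,2,5)
link8: (9,2,5)
C 6-3 [J2]: (9,2,6)
link9: (10,2,6)
R 9-7 [J1]: (10,3,6)
P 4-5 [J1]: (10,4,6)
P 4-9 [J1]: (10,5,6)
P 3-9 [J1]: (10,6,6)
P 8-6 [J1]: (10,7,6)
PS 4-8 [J2]: (10,7,7)
R 1-9 [J1]: (10,8,7)
PS 9-5 [J2]: (10,8,8)
Grübler: 3·9 − 2·8 − 8 = 3

M = 3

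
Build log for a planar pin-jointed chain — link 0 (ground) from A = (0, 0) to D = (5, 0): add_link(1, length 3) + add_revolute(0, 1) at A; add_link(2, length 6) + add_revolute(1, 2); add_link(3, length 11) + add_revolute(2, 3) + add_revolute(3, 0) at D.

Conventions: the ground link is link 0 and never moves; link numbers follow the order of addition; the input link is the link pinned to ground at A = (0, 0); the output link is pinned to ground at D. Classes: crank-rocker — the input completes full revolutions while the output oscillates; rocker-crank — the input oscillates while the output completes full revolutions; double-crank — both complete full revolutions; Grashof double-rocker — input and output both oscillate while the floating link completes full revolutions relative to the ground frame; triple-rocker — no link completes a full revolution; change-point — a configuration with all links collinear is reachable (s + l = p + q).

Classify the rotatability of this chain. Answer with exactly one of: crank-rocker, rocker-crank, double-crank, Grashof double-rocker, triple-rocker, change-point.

lengths: ground=5, input=3, coupler=6, output=11
sorted: s=3 (shortest), l=11 (longest), p+q=11
s + l = 14 vs p + q = 11
s + l > p + q → non-Grashof → no link fully rotates → triple-rocker

triple-rocker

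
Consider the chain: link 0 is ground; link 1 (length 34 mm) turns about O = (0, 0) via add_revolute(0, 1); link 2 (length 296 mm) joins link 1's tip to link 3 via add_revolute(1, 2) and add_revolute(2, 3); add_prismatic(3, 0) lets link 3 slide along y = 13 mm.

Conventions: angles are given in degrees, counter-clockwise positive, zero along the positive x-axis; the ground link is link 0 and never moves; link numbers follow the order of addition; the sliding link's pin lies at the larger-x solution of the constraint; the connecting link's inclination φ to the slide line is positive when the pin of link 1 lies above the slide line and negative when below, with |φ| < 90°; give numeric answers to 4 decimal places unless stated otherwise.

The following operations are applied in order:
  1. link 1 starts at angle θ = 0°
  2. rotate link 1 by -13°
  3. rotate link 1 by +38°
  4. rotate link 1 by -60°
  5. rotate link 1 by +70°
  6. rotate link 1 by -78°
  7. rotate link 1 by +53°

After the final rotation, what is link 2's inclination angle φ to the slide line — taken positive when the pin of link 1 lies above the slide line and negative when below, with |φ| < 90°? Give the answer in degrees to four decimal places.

geometry: r = 34 mm, L = 296 mm, e = 13 mm; θ starts at 0°
rotate link 1 by -13°: θ ← 0° -13° = -13°
rotate link 1 by +38°: θ ← -13° +38° = 25°
rotate link 1 by -60°: θ ← 25° -60° = -35°
rotate link 1 by +70°: θ ← -35° +70° = 35°
rotate link 1 by -78°: θ ← 35° -78° = -43°
rotate link 1 by +53°: θ ← -43° +53° = 10°
h = r sin θ − e = 5.904038 − 13 = -7.095962
sin φ = h / L = -7.095962 / 296 = -0.02397284
φ = arcsin(-0.02397284) = -1.373674°

-1.3737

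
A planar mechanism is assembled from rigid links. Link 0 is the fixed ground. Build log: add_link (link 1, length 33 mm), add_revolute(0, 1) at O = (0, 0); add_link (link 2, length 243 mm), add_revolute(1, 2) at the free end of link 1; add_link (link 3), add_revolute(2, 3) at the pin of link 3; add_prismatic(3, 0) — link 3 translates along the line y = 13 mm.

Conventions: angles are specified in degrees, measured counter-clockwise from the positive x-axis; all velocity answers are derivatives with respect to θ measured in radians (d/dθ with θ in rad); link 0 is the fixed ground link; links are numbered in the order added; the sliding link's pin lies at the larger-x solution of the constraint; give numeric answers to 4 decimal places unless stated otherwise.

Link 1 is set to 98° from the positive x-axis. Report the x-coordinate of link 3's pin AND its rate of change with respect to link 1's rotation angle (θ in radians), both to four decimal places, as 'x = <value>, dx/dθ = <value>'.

geometry: r = 33 mm, L = 243 mm, e = 13 mm
crank pin P = (r cos θ, r sin θ) = (-4.592712, 32.678846)
h = r sin θ − e = 32.678846 − 13 = 19.678846
x = r cos θ + √(L² − h²) = -4.592712 + 242.201864 = 237.609152
dx/dθ = −r sin θ − h·r cos θ/√(L² − h²) (θ in radians; h = 19.678846) = -32.305689

x = 237.6092, dx/dθ = -32.3057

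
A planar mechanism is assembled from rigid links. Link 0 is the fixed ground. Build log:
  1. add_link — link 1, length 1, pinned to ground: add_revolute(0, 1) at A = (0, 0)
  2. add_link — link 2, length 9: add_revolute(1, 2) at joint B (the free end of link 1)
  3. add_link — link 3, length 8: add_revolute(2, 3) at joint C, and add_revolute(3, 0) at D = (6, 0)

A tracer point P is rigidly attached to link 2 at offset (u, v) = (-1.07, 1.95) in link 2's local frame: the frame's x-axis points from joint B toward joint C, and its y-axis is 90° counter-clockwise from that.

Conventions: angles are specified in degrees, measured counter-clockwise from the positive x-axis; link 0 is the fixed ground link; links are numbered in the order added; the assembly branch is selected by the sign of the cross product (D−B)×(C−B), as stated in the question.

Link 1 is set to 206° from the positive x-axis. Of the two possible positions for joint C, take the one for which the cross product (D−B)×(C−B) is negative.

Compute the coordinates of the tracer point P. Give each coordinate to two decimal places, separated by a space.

A=(0,0), D=(6.00,0)
B = A + 1.00·(cos206°, sin206°) = (-0.8988, -0.4384)
|BD| = 6.9127
circle(B,9.00) ∩ circle(D,8.00): a=4.6860, h=7.6839
  candidates: C₊=(3.2905,7.5272) cross=53.116; C₋=(4.2650,-7.8096) cross=-53.116
  branch - wants cross < 0 → take C=(4.2650,-7.8096) (cross=-53.116)
ex = (C−B)/|BC| = (0.5738,-0.8190); ey = (0.8190,0.5738)
P = B + -1.07·ex + 1.95·ey = (0.0844,1.5568)

0.08 1.56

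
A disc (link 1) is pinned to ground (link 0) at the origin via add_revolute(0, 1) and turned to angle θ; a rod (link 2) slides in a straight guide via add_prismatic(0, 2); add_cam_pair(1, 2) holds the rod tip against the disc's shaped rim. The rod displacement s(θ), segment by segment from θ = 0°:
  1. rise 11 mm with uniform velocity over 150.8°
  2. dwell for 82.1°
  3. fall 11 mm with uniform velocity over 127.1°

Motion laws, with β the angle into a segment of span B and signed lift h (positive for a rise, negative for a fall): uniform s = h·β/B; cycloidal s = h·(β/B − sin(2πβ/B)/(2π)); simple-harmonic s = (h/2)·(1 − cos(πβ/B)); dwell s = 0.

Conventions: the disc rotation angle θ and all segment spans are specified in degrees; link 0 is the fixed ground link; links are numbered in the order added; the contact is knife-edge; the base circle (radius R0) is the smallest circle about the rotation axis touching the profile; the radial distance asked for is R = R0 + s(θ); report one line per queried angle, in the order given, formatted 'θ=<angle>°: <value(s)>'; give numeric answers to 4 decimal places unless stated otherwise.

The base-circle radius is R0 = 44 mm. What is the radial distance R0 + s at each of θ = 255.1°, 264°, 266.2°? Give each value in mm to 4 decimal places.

segment 1 (0° to 150.8°, uniform, h = 11) is passed completely: s = 0.0000 + (11) = 11.0000
segment 2 (150.8° to 232.9°, dwell): s unchanged at 11.0000
θ = 255.1° falls in segment 3 (232.9° to 360°, uniform, h = -11): β = 255.1 − 232.9 = 22.2°, B = 127.1°; Δs = -11·22.2/127.1 = -1.9213; s = 11.0000 − 1.9213 = 9.0787
θ = 264° falls in segment 3 (232.9° to 360°, uniform, h = -11): β = 264 − 232.9 = 31.1°, B = 127.1°; Δs = -11·31.1/127.1 = -2.6916; s = 11.0000 − 2.6916 = 8.3084
θ = 266.2° falls in segment 3 (232.9° to 360°, uniform, h = -11): β = 266.2 − 232.9 = 33.3°, B = 127.1°; Δs = -11·33.3/127.1 = -2.8820; s = 11.0000 − 2.8820 = 8.1180
θ=255.1°: R = R0 + s = 44 + 9.0787 = 53.0787
θ=264°: R = R0 + s = 44 + 8.3084 = 52.3084
θ=266.2°: R = R0 + s = 44 + 8.1180 = 52.1180

θ=255.1°: 53.0787
θ=264°: 52.3084
θ=266.2°: 52.1180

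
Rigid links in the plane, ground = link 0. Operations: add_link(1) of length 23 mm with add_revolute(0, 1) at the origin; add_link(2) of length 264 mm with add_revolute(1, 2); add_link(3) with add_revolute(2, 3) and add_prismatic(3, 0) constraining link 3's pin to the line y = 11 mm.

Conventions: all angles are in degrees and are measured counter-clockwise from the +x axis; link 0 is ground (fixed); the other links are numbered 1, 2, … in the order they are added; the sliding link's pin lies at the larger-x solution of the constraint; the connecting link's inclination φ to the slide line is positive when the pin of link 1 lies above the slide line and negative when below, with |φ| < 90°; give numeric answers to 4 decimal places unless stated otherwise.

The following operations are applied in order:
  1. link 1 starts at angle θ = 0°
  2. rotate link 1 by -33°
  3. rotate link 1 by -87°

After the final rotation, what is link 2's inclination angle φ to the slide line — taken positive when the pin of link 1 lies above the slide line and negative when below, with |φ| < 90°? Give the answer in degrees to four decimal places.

geometry: r = 23 mm, L = 264 mm, e = 11 mm; θ starts at 0°
rotate link 1 by -33°: θ ← 0° -33° = -33°
rotate link 1 by -87°: θ ← -33° -87° = -120°
h = r sin θ − e = -19.918584 − 11 = -30.918584
sin φ = h / L = -30.918584 / 264 = -0.11711585
φ = arcsin(-0.11711585) = -6.725679°

-6.7257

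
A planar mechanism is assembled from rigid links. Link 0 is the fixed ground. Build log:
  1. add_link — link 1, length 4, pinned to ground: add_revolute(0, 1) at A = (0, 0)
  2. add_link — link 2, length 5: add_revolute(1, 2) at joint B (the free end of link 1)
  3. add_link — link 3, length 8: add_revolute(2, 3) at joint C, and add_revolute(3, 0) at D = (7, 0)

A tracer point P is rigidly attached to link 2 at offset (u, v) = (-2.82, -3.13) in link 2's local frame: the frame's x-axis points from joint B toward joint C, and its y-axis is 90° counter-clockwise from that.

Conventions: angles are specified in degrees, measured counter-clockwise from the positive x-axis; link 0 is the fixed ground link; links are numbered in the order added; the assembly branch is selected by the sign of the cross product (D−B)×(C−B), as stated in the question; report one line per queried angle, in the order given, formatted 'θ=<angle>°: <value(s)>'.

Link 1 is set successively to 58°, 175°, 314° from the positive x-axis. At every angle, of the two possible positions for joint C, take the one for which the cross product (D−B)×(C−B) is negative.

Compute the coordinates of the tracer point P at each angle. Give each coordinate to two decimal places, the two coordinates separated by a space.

A=(0,0), D=(7.00,0)
θ=58°: B = A + 4.00·(cos58°, sin58°) = (2.1197, 3.3922)
θ=58°: |BD| = 5.9434
θ=58°: circle(B,5.00) ∩ circle(D,8.00): a=-0.3092, h=4.9904
θ=58°:   candidates: C₊=(4.7140,7.6664) cross=29.660; C₋=(-0.9825,-0.5291) cross=-29.660
θ=58°:   branch - wants cross < 0 → take C=(-0.9825,-0.5291) (cross=-29.660)
θ=58°: ex = (C−B)/|BC| = (-0.6204,-0.7843); ey = (0.7843,-0.6204)
θ=58°: P = B + -2.82·ex + -3.13·ey = (1.4146,7.5458)
θ=175°: B = A + 4.00·(cos175°, sin175°) = (-3.9848, 0.3486)
θ=175°: |BD| = 10.9903
θ=175°: circle(B,5.00) ∩ circle(D,8.00): a=3.7209, h=3.3399
θ=175°:   candidates: C₊=(-0.1598,3.5688) cross=36.707; C₋=(-0.3717,-3.1077) cross=-36.707
θ=175°:   branch - wants cross < 0 → take C=(-0.3717,-3.1077) (cross=-36.707)
θ=175°: ex = (C−B)/|BC| = (0.7226,-0.6913); ey = (0.6913,0.7226)
θ=175°: P = B + -2.82·ex + -3.13·ey = (-8.1862,0.0362)
θ=314°: B = A + 4.00·(cos314°, sin314°) = (2.7786, -2.8774)
θ=314°: |BD| = 5.1087
θ=314°: circle(B,5.00) ∩ circle(D,8.00): a=-1.2626, h=4.8380
θ=314°:   candidates: C₊=(-0.9895,0.4091) cross=24.716; C₋=(4.4602,-7.5861) cross=-24.716
θ=314°:   branch - wants cross < 0 → take C=(4.4602,-7.5861) (cross=-24.716)
θ=314°: ex = (C−B)/|BC| = (0.3363,-0.9418); ey = (0.9418,0.3363)
θ=314°: P = B + -2.82·ex + -3.13·ey = (-1.1174,-1.2743)

θ=58°: 1.41 7.55
θ=175°: -8.19 0.04
θ=314°: -1.12 -1.27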